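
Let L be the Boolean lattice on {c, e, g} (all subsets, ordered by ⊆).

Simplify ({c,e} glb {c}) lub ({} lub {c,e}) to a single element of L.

{c,e} ∧ {c} = {c}
{} ∨ {c,e} = {c,e}
{c} ∨ {c,e} = {c,e}

{c,e}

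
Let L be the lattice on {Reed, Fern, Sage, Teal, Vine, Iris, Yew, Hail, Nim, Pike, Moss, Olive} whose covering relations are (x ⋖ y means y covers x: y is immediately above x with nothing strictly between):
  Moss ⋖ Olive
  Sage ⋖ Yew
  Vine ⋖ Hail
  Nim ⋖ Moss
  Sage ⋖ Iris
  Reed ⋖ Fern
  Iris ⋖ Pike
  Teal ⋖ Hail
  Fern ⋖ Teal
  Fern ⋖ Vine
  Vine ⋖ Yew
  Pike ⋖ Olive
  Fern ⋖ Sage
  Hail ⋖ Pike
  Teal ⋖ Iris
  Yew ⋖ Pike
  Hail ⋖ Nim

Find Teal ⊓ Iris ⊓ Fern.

Common lower bounds of {Teal, Iris, Fern}: Fern, Reed.
The greatest among these is Fern.

Fern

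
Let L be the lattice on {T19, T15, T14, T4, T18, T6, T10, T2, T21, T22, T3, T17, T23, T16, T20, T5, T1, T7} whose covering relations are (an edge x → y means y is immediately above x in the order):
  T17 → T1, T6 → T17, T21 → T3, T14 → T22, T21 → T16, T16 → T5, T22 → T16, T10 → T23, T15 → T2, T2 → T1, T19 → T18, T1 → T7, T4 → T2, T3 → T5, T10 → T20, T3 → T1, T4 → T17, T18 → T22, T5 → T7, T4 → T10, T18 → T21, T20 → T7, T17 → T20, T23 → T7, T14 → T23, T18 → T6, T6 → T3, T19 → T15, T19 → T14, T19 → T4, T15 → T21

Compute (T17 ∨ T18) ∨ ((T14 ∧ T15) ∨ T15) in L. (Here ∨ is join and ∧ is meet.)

T1

T17 ∨ T18 = T17
T14 ∧ T15 = T19
T19 ∨ T15 = T15
T17 ∨ T15 = T1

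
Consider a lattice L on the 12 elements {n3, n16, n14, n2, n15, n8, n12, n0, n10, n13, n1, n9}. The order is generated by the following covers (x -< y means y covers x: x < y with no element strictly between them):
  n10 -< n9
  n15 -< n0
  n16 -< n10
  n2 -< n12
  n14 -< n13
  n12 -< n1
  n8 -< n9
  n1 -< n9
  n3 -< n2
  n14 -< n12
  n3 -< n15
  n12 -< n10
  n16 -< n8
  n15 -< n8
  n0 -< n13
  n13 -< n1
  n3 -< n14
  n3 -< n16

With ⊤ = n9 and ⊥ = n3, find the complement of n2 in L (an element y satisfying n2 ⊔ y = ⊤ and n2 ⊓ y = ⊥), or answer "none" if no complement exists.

n8

Need y with n2 ∨ y = n9 and n2 ∧ y = n3.
Checking each element gives: n8.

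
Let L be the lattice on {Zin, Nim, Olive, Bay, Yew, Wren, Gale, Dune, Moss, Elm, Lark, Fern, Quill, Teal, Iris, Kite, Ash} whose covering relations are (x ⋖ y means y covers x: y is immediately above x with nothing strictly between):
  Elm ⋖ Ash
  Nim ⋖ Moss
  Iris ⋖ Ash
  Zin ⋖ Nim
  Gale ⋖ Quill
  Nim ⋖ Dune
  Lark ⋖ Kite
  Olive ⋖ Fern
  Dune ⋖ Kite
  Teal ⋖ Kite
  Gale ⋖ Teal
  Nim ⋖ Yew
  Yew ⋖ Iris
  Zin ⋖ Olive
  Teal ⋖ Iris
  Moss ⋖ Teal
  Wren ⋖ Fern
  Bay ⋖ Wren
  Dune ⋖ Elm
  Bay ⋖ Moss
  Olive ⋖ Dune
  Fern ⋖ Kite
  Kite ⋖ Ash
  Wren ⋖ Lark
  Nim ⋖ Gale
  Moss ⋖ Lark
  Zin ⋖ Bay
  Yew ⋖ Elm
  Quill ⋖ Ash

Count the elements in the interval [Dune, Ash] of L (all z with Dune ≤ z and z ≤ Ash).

The interval [Dune, Ash] = {Ash, Dune, Elm, Kite}, which has 4 elements.

4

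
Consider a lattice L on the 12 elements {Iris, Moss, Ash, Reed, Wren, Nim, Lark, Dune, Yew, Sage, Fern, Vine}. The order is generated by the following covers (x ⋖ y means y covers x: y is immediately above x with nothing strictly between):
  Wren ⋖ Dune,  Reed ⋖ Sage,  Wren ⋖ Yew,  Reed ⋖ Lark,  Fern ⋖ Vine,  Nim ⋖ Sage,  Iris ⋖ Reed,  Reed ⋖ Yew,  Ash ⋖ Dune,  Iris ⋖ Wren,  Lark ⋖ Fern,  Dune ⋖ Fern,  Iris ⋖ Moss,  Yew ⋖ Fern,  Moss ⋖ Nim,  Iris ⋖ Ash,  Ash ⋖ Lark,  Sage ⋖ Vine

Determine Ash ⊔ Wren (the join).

Common upper bounds of {Ash, Wren}: Dune, Fern, Vine.
The least among these is Dune.

Dune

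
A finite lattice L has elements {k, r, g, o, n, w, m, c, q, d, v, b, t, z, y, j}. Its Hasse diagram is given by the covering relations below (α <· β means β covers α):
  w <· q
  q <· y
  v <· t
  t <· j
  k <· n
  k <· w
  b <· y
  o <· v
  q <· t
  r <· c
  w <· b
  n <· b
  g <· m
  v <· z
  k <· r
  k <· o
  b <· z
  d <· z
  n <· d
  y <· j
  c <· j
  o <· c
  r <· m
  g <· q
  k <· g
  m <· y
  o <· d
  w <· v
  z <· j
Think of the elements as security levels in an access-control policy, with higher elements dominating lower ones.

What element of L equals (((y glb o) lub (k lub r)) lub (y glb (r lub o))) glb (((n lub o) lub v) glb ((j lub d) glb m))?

k

y ∧ o = k
k ∨ r = r
k ∨ r = r
r ∨ o = c
y ∧ c = r
r ∨ r = r
n ∨ o = d
d ∨ v = z
j ∨ d = j
j ∧ m = m
z ∧ m = k
r ∧ k = k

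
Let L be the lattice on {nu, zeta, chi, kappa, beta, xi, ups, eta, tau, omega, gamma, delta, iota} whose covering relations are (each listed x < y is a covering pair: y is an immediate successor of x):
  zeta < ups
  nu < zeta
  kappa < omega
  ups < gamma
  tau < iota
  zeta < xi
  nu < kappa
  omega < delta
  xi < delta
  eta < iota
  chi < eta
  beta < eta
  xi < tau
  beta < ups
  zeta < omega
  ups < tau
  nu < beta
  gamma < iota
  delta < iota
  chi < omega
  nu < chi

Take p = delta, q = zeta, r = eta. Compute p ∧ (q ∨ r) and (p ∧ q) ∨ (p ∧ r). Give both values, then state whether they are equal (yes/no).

delta; omega; no

q ∨ r = iota, so p ∧ (q ∨ r) = delta ∧ iota = delta.
p ∧ q = zeta and p ∧ r = chi, so (p ∧ q) ∨ (p ∧ r) = zeta ∨ chi = omega.
Equal: no.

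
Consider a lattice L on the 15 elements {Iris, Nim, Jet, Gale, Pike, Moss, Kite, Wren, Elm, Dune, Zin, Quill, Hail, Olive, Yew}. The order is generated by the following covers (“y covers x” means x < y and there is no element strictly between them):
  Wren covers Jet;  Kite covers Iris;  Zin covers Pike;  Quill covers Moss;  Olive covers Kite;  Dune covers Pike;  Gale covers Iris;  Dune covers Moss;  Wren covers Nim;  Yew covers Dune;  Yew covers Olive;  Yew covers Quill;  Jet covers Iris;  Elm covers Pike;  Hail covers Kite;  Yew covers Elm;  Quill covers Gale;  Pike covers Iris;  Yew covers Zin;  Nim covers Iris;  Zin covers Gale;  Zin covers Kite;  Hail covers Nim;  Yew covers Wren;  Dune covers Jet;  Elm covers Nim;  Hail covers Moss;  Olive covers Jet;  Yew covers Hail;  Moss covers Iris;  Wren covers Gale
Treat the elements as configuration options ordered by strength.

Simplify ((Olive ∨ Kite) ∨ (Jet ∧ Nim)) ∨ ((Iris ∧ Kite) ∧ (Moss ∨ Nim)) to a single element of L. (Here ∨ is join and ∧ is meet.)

Olive

Olive ∨ Kite = Olive
Jet ∧ Nim = Iris
Olive ∨ Iris = Olive
Iris ∧ Kite = Iris
Moss ∨ Nim = Hail
Iris ∧ Hail = Iris
Olive ∨ Iris = Olive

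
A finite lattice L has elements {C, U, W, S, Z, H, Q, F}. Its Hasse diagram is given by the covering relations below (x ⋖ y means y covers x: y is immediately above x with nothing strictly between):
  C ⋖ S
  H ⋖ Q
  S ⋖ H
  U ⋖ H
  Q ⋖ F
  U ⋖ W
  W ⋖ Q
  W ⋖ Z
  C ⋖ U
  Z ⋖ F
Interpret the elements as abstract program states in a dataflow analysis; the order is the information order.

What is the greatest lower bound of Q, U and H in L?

Common lower bounds of {Q, U, H}: C, U.
The greatest among these is U.

U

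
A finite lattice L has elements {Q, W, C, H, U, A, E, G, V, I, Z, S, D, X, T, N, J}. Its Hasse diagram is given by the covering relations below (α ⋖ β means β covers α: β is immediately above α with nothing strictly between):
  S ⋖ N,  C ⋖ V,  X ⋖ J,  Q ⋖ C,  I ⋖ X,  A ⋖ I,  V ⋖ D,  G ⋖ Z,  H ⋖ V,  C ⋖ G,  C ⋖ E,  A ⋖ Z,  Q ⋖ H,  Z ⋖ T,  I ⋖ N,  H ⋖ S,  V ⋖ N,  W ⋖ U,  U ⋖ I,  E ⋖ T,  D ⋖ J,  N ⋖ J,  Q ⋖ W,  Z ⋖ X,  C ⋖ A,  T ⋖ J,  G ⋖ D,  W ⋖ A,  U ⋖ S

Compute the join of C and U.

Common upper bounds of {C, U}: I, J, N, X.
The least among these is I.

I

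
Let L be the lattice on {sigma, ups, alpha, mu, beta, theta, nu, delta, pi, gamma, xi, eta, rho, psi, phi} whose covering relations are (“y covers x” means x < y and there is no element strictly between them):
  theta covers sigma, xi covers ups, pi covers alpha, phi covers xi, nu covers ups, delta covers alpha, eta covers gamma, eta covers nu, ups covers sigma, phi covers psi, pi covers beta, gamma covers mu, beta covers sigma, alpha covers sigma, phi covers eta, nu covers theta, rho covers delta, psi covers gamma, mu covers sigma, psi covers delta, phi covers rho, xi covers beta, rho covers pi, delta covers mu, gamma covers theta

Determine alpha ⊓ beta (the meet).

Common lower bounds of {alpha, beta}: sigma.
The greatest among these is sigma.

sigma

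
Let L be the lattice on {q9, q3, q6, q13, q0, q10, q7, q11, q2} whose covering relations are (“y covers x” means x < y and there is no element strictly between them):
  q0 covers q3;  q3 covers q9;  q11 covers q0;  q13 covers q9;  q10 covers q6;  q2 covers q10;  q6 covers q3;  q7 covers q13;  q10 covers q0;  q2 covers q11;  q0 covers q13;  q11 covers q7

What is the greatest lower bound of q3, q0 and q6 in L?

Common lower bounds of {q3, q0, q6}: q3, q9.
The greatest among these is q3.

q3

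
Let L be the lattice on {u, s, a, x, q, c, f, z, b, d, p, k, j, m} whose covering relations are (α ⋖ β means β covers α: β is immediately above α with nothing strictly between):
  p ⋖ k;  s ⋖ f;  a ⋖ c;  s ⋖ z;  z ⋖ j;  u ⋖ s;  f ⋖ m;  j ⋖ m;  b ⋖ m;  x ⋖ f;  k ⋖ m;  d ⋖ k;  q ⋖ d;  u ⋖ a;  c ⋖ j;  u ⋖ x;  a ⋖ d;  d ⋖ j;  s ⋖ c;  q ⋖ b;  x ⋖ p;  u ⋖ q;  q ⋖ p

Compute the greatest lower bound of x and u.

Common lower bounds of {x, u}: u.
The greatest among these is u.

u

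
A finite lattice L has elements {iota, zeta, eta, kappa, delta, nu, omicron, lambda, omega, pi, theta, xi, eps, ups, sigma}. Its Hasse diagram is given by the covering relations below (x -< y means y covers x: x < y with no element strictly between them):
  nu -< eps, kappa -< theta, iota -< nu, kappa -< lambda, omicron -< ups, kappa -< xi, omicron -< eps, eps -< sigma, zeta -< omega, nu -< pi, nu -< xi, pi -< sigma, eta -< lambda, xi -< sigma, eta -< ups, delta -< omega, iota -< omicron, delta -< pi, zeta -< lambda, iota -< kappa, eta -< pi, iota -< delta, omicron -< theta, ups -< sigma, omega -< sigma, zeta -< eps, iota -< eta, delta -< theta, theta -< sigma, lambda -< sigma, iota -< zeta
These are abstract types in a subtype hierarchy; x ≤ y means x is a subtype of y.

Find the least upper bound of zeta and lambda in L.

lambda

Common upper bounds of {zeta, lambda}: lambda, sigma.
The least among these is lambda.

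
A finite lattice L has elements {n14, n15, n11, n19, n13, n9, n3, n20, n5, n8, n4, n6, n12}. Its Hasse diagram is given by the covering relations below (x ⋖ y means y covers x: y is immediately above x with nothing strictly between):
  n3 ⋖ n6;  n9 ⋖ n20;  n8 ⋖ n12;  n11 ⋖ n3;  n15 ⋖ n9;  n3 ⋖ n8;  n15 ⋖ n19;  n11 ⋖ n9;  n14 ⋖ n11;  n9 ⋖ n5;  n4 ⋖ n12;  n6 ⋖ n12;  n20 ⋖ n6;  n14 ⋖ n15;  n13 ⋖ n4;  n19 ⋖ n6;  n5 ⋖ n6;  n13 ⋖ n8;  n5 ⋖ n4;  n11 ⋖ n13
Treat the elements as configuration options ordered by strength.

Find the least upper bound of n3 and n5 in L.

Common upper bounds of {n3, n5}: n12, n6.
The least among these is n6.

n6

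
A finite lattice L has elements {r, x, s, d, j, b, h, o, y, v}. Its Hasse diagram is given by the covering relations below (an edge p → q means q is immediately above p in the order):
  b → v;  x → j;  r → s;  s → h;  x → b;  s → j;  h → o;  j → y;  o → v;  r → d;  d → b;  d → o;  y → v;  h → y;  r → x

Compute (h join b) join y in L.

v

h ∨ b = v
v ∨ y = v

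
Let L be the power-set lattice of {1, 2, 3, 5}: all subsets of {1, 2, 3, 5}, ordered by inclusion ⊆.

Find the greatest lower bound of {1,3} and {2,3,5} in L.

Under ⊆, meet is intersection: {1,3} ∩ {2,3,5} = {3}.

{3}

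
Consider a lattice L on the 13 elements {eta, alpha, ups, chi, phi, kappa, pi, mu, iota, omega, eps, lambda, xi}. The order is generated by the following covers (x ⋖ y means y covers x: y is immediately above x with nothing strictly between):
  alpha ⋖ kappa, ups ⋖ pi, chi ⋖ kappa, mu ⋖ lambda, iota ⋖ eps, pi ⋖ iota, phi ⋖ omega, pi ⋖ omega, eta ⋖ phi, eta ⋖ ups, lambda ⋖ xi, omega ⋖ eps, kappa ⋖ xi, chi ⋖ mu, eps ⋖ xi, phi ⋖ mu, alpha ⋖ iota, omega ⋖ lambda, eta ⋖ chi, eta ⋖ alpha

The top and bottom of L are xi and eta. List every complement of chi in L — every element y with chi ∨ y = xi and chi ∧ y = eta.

eps, iota

Need y with chi ∨ y = xi and chi ∧ y = eta.
Checking each element gives: eps, iota.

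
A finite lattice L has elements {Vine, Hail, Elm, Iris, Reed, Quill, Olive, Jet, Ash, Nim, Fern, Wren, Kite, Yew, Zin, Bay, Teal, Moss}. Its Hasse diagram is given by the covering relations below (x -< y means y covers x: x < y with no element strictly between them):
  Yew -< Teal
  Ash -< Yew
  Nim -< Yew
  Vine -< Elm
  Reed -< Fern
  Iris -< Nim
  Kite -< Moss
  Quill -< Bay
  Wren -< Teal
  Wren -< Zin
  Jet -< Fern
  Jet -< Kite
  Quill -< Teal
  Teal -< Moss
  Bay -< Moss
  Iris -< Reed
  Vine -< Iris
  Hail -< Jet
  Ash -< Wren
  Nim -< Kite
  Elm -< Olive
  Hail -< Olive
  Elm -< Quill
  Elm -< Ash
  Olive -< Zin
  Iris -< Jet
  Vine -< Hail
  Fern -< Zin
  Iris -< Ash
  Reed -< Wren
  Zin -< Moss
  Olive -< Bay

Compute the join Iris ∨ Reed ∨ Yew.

Common upper bounds of {Iris, Reed, Yew}: Moss, Teal.
The least among these is Teal.

Teal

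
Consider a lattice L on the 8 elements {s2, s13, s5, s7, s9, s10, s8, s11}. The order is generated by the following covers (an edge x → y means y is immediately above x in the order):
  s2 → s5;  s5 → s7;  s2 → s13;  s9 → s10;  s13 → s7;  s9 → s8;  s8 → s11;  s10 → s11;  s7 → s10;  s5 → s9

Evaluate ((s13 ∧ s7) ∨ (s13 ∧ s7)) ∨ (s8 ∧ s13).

s13

s13 ∧ s7 = s13
s13 ∧ s7 = s13
s13 ∨ s13 = s13
s8 ∧ s13 = s2
s13 ∨ s2 = s13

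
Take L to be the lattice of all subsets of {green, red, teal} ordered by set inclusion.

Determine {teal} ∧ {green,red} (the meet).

∅

Under ⊆, meet is intersection: {teal} ∩ {green,red} = ∅.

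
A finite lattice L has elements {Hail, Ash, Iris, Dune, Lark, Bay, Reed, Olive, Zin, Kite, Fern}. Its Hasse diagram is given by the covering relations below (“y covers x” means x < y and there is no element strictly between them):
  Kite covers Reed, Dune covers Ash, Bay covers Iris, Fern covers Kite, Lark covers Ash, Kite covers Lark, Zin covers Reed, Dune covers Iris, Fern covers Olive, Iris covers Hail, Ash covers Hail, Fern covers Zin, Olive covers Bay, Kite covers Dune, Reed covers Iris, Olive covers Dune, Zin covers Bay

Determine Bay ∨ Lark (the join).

Common upper bounds of {Bay, Lark}: Fern.
The least among these is Fern.

Fern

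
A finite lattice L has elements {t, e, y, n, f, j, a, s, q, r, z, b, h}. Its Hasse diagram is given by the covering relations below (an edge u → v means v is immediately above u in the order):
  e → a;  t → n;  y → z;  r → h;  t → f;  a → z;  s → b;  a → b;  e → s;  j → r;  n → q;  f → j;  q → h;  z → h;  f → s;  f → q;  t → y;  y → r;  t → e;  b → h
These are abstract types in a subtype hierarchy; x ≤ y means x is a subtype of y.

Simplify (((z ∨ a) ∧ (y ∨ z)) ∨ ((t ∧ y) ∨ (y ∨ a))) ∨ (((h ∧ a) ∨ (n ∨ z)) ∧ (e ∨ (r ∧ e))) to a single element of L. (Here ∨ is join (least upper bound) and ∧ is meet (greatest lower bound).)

z ∨ a = z
y ∨ z = z
z ∧ z = z
t ∧ y = t
y ∨ a = z
t ∨ z = z
z ∨ z = z
h ∧ a = a
n ∨ z = h
a ∨ h = h
r ∧ e = t
e ∨ t = e
h ∧ e = e
z ∨ e = z

z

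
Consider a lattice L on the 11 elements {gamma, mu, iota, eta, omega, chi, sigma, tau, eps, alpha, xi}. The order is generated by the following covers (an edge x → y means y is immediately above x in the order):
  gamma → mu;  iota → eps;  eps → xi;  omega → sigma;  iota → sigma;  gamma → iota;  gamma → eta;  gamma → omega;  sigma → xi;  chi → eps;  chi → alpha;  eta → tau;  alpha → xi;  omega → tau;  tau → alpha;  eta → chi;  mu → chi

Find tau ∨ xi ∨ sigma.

Common upper bounds of {tau, xi, sigma}: xi.
The least among these is xi.

xi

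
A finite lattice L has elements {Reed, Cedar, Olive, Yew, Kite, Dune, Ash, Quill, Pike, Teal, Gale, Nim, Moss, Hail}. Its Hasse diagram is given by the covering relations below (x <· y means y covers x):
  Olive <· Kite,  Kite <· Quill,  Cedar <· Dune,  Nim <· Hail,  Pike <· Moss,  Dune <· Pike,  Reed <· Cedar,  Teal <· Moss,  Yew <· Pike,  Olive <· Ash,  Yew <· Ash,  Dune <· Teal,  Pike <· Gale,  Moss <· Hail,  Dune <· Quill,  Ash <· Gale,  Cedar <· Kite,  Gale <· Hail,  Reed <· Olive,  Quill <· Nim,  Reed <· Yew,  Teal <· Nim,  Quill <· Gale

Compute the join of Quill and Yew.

Common upper bounds of {Quill, Yew}: Gale, Hail.
The least among these is Gale.

Gale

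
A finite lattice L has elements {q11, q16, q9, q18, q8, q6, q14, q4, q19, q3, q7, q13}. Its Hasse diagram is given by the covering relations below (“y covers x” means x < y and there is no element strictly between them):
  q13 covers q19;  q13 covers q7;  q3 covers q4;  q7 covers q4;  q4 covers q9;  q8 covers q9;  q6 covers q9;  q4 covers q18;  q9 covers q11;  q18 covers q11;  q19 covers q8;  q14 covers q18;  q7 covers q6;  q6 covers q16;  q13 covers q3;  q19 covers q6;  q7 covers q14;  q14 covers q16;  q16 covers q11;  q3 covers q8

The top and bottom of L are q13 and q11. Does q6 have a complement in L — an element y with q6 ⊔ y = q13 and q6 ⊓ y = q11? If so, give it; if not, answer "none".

none

For every candidate y, either q6 ∨ y ≠ q13 or q6 ∧ y ≠ q11; no complement exists.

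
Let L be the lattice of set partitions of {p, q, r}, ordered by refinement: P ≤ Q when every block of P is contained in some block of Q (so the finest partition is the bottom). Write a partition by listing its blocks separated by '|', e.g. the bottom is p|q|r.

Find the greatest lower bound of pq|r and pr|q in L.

The meet (common refinement) of pq|r and pr|q intersects blocks pairwise, giving p|q|r.

p|q|r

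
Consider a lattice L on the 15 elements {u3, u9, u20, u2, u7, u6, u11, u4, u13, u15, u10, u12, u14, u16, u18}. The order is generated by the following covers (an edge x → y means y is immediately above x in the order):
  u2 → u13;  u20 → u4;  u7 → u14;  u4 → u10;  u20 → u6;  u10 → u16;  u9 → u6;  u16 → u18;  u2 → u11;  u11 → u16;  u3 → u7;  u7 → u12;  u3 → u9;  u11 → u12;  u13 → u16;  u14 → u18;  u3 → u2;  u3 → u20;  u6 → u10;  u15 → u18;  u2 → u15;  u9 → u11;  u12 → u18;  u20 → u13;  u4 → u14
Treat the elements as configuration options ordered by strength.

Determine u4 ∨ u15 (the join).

Common upper bounds of {u4, u15}: u18.
The least among these is u18.

u18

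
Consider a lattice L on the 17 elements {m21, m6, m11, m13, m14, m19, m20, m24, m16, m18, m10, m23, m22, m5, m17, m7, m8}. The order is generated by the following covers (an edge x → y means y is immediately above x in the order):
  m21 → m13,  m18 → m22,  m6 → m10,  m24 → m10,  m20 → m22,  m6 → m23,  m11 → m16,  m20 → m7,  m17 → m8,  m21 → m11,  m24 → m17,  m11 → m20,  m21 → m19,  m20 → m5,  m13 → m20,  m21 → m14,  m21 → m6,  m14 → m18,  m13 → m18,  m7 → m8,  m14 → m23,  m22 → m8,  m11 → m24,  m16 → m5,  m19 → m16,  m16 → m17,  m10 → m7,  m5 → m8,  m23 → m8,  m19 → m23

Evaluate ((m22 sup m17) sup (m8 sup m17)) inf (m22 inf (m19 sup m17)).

m22 ∨ m17 = m8
m8 ∨ m17 = m8
m8 ∨ m8 = m8
m19 ∨ m17 = m17
m22 ∧ m17 = m11
m8 ∧ m11 = m11

m11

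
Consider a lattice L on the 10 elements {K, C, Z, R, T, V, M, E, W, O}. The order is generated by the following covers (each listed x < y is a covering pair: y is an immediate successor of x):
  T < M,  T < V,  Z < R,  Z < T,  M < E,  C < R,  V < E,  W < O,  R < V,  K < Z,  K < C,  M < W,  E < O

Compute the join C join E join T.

E

Common upper bounds of {C, E, T}: E, O.
The least among these is E.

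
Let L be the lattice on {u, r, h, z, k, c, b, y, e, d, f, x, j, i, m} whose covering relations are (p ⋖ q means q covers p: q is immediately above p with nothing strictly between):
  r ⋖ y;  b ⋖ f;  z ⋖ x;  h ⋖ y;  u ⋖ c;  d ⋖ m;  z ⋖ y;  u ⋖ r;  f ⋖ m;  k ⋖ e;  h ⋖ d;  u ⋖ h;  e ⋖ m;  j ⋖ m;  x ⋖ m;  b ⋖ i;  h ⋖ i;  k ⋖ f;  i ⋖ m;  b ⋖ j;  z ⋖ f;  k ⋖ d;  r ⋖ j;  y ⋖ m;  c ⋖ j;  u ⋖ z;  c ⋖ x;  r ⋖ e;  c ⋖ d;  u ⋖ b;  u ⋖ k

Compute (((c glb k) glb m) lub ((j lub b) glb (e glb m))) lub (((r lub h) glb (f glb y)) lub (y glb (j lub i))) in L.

c ∧ k = u
u ∧ m = u
j ∨ b = j
e ∧ m = e
j ∧ e = r
u ∨ r = r
r ∨ h = y
f ∧ y = z
y ∧ z = z
j ∨ i = m
y ∧ m = y
z ∨ y = y
r ∨ y = y

y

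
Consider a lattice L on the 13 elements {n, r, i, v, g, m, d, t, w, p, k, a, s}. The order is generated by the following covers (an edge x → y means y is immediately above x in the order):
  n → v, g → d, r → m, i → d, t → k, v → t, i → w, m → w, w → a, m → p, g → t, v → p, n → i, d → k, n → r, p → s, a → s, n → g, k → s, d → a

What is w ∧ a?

Common lower bounds of {w, a}: i, m, n, r, w.
The greatest among these is w.

w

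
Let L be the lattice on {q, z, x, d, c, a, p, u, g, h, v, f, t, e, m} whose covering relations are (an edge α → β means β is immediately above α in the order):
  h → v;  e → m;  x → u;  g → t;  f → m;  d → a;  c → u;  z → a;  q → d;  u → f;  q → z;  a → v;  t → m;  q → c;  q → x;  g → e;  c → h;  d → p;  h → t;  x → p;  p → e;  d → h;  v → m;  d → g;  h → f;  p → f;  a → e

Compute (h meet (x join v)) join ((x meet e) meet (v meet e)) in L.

h

x ∨ v = m
h ∧ m = h
x ∧ e = x
v ∧ e = a
x ∧ a = q
h ∨ q = h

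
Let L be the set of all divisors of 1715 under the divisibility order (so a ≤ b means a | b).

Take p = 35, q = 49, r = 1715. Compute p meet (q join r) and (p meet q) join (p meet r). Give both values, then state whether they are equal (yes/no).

q join r = 1715, so p meet (q join r) = 35 meet 1715 = 35.
p meet q = 7 and p meet r = 35, so (p meet q) join (p meet r) = 7 join 35 = 35.
Equal: yes.

35; 35; yes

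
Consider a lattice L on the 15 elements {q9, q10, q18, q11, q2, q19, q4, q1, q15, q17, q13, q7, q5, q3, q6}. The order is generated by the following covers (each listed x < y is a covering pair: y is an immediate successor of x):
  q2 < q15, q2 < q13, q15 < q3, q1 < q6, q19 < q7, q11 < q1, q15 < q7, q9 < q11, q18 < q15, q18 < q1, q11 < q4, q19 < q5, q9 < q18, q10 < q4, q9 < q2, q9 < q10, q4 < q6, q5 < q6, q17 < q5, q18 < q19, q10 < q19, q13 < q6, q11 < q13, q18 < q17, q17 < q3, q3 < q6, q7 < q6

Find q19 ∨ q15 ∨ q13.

q6

Common upper bounds of {q19, q15, q13}: q6.
The least among these is q6.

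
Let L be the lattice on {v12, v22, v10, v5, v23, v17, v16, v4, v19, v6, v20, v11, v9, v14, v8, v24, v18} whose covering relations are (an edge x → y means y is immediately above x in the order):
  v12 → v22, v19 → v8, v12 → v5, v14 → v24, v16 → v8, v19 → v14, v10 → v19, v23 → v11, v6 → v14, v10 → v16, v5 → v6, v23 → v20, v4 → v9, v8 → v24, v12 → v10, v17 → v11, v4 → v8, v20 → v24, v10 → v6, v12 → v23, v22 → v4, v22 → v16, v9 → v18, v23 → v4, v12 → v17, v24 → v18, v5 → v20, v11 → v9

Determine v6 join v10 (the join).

Common upper bounds of {v6, v10}: v14, v18, v24, v6.
The least among these is v6.

v6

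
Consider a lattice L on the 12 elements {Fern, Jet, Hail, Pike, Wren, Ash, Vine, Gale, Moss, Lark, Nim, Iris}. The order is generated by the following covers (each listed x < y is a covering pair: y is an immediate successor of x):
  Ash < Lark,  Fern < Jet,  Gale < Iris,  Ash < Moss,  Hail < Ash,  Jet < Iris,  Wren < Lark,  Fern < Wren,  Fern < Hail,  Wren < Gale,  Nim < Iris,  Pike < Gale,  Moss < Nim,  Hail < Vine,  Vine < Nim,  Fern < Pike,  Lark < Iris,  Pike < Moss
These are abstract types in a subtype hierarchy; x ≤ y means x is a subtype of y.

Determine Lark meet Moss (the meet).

Ash

Common lower bounds of {Lark, Moss}: Ash, Fern, Hail.
The greatest among these is Ash.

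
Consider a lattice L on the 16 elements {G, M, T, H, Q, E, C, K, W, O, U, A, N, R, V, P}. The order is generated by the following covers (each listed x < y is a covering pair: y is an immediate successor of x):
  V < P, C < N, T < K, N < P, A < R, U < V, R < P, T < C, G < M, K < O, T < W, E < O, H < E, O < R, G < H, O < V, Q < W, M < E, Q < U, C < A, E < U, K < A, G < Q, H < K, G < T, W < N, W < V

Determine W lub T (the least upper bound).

W

Common upper bounds of {W, T}: N, P, V, W.
The least among these is W.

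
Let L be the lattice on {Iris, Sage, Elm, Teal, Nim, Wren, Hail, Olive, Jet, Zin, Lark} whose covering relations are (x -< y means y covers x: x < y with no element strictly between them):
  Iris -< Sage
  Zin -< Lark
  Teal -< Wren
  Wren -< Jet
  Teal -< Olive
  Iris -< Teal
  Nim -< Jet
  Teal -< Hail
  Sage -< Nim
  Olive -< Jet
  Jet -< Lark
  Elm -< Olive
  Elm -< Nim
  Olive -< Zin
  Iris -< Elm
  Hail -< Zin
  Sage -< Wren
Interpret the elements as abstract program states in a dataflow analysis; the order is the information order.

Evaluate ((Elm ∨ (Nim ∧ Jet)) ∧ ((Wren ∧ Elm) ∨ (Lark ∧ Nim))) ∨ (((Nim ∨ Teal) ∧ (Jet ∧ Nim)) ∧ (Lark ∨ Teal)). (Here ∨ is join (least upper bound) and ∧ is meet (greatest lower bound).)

Nim ∧ Jet = Nim
Elm ∨ Nim = Nim
Wren ∧ Elm = Iris
Lark ∧ Nim = Nim
Iris ∨ Nim = Nim
Nim ∧ Nim = Nim
Nim ∨ Teal = Jet
Jet ∧ Nim = Nim
Jet ∧ Nim = Nim
Lark ∨ Teal = Lark
Nim ∧ Lark = Nim
Nim ∨ Nim = Nim

Nim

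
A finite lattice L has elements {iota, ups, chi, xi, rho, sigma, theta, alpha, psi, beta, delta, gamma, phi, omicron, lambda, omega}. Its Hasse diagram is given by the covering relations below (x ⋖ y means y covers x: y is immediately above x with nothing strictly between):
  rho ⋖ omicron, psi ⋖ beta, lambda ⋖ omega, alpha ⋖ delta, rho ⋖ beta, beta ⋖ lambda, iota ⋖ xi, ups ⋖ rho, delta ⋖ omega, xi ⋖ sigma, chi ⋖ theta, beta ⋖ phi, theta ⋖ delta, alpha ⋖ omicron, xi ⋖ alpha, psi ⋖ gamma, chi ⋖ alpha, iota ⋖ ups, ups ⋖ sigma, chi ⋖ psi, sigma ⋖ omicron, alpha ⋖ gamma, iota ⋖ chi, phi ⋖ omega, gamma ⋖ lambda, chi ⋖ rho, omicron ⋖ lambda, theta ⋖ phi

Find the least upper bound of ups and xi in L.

Common upper bounds of {ups, xi}: lambda, omega, omicron, sigma.
The least among these is sigma.

sigma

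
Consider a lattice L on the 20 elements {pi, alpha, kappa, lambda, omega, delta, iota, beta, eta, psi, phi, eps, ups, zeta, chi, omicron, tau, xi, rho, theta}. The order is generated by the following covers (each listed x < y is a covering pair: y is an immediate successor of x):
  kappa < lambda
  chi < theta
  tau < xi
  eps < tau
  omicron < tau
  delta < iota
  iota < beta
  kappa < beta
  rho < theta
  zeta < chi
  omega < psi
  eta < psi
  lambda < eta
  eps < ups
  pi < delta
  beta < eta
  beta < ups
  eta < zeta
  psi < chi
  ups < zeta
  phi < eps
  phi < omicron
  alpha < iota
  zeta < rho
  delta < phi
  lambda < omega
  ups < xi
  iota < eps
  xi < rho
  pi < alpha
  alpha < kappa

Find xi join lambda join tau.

rho

Common upper bounds of {xi, lambda, tau}: rho, theta.
The least among these is rho.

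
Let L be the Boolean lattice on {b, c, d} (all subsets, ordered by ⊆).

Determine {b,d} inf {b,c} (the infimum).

Under ⊆, meet is intersection: {b,d} ∩ {b,c} = {b}.

{b}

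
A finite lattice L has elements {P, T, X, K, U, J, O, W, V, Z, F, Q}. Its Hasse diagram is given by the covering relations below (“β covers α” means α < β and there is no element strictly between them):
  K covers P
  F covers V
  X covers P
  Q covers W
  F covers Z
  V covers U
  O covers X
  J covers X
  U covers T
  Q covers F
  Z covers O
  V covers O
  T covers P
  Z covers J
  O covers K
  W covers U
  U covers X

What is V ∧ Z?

O

Common lower bounds of {V, Z}: K, O, P, X.
The greatest among these is O.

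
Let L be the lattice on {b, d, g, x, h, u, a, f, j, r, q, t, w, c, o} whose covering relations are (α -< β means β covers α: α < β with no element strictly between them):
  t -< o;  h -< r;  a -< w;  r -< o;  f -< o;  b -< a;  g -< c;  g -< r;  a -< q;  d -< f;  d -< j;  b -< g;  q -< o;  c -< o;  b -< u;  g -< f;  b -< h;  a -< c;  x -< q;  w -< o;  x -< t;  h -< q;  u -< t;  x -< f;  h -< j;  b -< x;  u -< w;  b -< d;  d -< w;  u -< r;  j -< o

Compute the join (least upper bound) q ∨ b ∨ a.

q

Common upper bounds of {q, b, a}: o, q.
The least among these is q.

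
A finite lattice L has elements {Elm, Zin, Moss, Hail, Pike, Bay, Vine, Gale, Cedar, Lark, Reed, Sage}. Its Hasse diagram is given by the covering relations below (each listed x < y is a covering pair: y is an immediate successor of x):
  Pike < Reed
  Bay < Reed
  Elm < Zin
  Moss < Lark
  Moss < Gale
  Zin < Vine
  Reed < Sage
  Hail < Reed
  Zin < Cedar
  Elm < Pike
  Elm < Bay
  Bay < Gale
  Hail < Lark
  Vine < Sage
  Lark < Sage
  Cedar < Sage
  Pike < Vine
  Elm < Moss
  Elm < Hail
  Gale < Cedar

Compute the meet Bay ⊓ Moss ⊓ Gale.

Elm

Common lower bounds of {Bay, Moss, Gale}: Elm.
The greatest among these is Elm.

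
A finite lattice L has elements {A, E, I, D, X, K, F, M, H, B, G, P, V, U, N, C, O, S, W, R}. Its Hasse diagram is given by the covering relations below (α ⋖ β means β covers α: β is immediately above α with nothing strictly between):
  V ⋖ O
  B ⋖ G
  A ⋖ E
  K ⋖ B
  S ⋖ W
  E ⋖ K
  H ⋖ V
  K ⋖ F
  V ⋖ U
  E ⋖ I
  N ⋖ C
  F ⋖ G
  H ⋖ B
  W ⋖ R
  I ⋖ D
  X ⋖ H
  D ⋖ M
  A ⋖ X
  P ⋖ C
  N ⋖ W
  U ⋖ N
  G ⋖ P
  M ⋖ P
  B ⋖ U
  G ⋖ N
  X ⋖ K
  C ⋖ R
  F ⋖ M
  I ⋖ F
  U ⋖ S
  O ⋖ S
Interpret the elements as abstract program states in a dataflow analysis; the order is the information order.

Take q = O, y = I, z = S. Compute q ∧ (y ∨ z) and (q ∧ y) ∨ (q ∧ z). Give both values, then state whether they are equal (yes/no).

y ∨ z = W, so q ∧ (y ∨ z) = O ∧ W = O.
q ∧ y = A and q ∧ z = O, so (q ∧ y) ∨ (q ∧ z) = A ∨ O = O.
Equal: yes.

O; O; yes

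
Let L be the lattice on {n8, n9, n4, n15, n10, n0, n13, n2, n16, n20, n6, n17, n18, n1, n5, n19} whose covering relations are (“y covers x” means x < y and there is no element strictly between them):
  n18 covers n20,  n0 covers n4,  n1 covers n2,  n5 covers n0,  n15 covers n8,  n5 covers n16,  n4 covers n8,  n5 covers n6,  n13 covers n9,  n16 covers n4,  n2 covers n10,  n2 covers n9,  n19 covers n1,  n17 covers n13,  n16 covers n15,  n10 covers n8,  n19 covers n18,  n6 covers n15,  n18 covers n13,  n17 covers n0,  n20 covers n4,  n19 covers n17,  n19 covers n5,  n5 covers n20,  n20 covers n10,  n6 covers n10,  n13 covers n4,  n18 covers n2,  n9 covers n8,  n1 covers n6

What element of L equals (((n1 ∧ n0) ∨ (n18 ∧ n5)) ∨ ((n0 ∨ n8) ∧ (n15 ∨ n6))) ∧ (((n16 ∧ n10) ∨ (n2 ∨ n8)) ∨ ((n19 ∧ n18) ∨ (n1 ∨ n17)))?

n1 ∧ n0 = n8
n18 ∧ n5 = n20
n8 ∨ n20 = n20
n0 ∨ n8 = n0
n15 ∨ n6 = n6
n0 ∧ n6 = n8
n20 ∨ n8 = n20
n16 ∧ n10 = n8
n2 ∨ n8 = n2
n8 ∨ n2 = n2
n19 ∧ n18 = n18
n1 ∨ n17 = n19
n18 ∨ n19 = n19
n2 ∨ n19 = n19
n20 ∧ n19 = n20

n20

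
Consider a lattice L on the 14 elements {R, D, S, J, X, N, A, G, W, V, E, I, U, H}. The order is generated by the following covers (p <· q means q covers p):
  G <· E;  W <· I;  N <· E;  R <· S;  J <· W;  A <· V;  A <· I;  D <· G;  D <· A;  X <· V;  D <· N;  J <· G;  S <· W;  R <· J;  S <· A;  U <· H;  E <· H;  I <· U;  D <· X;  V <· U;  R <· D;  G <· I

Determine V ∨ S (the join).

Common upper bounds of {V, S}: H, U, V.
The least among these is V.

V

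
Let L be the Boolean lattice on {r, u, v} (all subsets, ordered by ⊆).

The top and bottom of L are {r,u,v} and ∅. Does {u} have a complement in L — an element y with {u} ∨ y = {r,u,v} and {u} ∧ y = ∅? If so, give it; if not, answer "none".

Need y with {u} ∨ y = {r,u,v} and {u} ∧ y = ∅.
Checking each element gives: {r,v}.

{r,v}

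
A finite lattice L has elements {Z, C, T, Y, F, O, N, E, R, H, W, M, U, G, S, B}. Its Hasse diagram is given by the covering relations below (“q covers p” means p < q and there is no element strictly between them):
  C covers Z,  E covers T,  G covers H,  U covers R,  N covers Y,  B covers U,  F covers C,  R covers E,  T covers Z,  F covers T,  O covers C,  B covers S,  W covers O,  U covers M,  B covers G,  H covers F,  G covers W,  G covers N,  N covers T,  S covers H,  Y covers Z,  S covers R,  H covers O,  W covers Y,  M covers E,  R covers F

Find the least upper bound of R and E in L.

R

Common upper bounds of {R, E}: B, R, S, U.
The least among these is R.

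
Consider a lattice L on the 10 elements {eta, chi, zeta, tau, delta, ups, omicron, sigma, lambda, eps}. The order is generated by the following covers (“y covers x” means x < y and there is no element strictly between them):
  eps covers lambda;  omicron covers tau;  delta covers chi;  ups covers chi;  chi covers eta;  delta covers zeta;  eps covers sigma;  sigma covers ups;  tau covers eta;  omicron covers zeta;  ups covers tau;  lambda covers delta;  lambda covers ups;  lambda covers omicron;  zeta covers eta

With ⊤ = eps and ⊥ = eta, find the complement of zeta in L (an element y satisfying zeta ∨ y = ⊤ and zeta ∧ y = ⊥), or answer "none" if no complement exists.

Need y with zeta ∨ y = eps and zeta ∧ y = eta.
Checking each element gives: sigma.

sigma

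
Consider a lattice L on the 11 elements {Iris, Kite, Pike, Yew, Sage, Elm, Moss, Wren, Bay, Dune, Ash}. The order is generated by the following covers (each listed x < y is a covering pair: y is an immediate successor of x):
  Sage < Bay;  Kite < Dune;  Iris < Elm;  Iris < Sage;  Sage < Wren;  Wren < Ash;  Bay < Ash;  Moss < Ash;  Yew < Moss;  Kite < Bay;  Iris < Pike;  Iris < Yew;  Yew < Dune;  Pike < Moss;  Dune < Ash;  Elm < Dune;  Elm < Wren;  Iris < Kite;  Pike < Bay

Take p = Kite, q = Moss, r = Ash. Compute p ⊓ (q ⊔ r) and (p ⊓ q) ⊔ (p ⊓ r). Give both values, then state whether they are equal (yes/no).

q ⊔ r = Ash, so p ⊓ (q ⊔ r) = Kite ⊓ Ash = Kite.
p ⊓ q = Iris and p ⊓ r = Kite, so (p ⊓ q) ⊔ (p ⊓ r) = Iris ⊔ Kite = Kite.
Equal: yes.

Kite; Kite; yes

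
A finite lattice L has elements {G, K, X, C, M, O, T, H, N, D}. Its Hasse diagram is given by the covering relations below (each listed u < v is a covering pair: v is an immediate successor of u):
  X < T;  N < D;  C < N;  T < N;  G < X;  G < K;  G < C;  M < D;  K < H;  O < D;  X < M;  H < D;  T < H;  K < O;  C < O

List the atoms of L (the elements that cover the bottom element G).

The atoms are exactly the elements that cover G: C, K, X.

C, K, X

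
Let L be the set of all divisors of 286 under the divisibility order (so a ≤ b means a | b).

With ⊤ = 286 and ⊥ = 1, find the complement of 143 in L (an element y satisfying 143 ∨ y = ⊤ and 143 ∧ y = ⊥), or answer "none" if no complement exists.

2

Need y with 143 ∨ y = 286 and 143 ∧ y = 1.
Checking each element gives: 2.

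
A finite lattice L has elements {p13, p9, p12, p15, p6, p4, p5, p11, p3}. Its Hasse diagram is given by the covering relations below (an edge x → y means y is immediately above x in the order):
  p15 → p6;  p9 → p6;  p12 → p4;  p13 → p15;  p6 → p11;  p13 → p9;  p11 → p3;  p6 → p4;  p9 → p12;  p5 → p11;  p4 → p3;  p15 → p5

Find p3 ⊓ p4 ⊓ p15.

Common lower bounds of {p3, p4, p15}: p13, p15.
The greatest among these is p15.

p15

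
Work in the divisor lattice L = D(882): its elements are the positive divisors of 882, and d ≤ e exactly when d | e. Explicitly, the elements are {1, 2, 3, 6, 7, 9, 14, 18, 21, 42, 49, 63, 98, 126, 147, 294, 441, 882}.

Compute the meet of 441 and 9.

In the divisibility order, the meet is the greatest common divisor: gcd(441, 9) = 9.

9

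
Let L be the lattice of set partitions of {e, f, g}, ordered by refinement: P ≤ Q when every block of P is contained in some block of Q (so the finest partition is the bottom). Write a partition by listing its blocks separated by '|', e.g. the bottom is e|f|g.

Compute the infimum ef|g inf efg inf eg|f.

The meet (common refinement) of ef|g, efg, eg|f intersects blocks pairwise, giving e|f|g.

e|f|g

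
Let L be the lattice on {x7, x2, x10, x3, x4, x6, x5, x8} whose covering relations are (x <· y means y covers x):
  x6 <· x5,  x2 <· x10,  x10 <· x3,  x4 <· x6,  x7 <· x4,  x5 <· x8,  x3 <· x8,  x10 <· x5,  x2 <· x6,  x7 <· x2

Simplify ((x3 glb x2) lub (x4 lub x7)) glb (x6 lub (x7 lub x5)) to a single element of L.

x3 ∧ x2 = x2
x4 ∨ x7 = x4
x2 ∨ x4 = x6
x7 ∨ x5 = x5
x6 ∨ x5 = x5
x6 ∧ x5 = x6

x6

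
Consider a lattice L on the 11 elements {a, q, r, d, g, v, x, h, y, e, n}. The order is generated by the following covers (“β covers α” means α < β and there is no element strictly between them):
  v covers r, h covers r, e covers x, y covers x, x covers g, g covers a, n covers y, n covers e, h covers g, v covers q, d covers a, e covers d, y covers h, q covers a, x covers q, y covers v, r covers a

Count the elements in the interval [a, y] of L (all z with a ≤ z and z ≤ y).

8

The interval [a, y] = {a, g, h, q, r, v, x, y}, which has 8 elements.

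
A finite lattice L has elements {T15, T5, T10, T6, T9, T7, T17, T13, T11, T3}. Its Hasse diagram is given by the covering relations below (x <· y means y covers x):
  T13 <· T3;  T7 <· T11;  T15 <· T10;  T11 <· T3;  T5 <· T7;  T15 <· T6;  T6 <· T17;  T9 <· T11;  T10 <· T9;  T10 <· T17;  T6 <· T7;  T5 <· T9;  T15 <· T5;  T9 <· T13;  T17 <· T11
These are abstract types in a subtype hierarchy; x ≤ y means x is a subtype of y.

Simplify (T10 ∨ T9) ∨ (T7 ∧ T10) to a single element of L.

T10 ∨ T9 = T9
T7 ∧ T10 = T15
T9 ∨ T15 = T9

T9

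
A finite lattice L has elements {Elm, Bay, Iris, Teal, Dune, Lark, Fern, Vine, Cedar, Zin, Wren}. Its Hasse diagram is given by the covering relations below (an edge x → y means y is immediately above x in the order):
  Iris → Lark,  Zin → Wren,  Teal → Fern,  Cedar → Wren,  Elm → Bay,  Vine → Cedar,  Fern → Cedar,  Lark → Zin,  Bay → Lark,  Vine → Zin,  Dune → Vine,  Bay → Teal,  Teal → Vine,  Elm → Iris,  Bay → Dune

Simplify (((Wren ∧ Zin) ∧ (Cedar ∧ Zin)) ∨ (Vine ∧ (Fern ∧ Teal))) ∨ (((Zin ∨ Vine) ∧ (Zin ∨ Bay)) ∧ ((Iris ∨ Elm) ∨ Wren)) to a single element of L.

Zin

Wren ∧ Zin = Zin
Cedar ∧ Zin = Vine
Zin ∧ Vine = Vine
Fern ∧ Teal = Teal
Vine ∧ Teal = Teal
Vine ∨ Teal = Vine
Zin ∨ Vine = Zin
Zin ∨ Bay = Zin
Zin ∧ Zin = Zin
Iris ∨ Elm = Iris
Iris ∨ Wren = Wren
Zin ∧ Wren = Zin
Vine ∨ Zin = Zin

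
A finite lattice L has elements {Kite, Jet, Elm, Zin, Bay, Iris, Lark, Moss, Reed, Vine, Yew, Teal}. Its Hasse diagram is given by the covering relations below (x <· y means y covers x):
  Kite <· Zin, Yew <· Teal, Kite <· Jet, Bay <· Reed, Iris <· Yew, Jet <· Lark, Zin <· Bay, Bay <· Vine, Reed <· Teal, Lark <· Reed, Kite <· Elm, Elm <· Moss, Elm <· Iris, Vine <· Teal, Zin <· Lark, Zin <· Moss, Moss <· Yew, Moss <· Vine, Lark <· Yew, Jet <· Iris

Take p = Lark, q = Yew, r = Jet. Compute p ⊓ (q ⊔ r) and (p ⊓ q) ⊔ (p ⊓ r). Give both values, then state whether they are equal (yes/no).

Lark; Lark; yes

q ⊔ r = Yew, so p ⊓ (q ⊔ r) = Lark ⊓ Yew = Lark.
p ⊓ q = Lark and p ⊓ r = Jet, so (p ⊓ q) ⊔ (p ⊓ r) = Lark ⊔ Jet = Lark.
Equal: yes.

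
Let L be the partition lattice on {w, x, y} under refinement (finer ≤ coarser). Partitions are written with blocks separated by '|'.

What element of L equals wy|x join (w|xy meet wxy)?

w|xy ∧ wxy = w|xy
wy|x ∨ w|xy = wxy

wxy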